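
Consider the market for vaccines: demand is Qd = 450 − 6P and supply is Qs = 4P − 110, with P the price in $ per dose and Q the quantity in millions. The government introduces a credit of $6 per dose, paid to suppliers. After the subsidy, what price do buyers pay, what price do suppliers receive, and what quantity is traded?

Without the subsidy, 450 − 6P = 4P − 110 gives 10P = 560, so P* = $56 and Q* = 114.
With a per-unit subsidy paid to suppliers, each receives P + 6 per unit sold, so supply becomes Qs = 4(P + 6) − 110.
Solving gives Q = 128.4 with buyers paying $53.6 and suppliers receiving $59.6 (the $6 wedge).

Buyers pay $53.6; suppliers receive $59.6; quantity = 128.4.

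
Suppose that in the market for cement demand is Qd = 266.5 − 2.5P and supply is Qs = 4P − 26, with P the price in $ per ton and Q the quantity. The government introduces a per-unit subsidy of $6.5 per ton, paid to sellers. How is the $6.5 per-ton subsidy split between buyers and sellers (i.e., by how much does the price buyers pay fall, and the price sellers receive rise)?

Buyers gain $4 per ton; sellers gain $2.5 per ton.

Without the subsidy, 266.5 − 2.5P = 4P − 26 gives 6.5P = 292.5, so P* = $45 and Q* = 154.
With a per-unit subsidy paid to sellers, each receives P + 6.5 per unit sold, so supply becomes Qs = 4(P + 6.5) − 26.
New equilibrium: buyers pay $41, sellers receive $47.5, Q = 164. (Wedge: Pb − Ps = −6.5.)
Gain to buyers: $4; to sellers: $2.5. (They sum to $6.5.)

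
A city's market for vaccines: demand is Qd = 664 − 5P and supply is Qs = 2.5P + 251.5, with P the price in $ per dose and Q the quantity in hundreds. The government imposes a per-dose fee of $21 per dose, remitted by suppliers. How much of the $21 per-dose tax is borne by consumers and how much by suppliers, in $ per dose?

Consumers bear $7 per dose; suppliers bear $14 per dose.

Before the tax: set 664 − 5P = 2.5P + 251.5 → P* = $55, Q* = 389.
With the tax collected from suppliers, supply shifts: Qs = 2.5(P − 21) + 251.5.
Solving gives Q = 354 with consumers paying $62 and suppliers receiving $41 (the $21 wedge).
Burden on consumers: $7; on suppliers: $14. (They sum to $21.)
The less price-elastic side of the market bears the larger share of a per-unit tax.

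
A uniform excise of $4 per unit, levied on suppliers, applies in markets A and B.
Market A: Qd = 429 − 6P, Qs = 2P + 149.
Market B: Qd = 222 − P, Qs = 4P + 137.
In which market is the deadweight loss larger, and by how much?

Market A: pre-tax P* = $35, Q* = 219; post-tax Q = 213; deadweight loss = $12.
Market B: pre-tax P* = $17, Q* = 205; post-tax Q = 201.8; deadweight loss = $6.4.
Difference: $12 vs $6.4 → market A is larger by $5.6.

Market A, by $5.6.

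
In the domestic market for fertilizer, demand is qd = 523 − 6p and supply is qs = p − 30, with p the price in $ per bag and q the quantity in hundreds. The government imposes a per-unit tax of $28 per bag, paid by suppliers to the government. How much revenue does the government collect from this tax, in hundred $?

Before the tax: set 523 − 6p = p − 30 → p* = $79, q* = 49.
With the tax collected from suppliers, supply shifts: qs = (p − 28) − 30.
New equilibrium: consumers pay $83, suppliers receive $55, q = 25. (Wedge: pb − ps = 28.)
Revenue = t · Q = 28 · 25 = $700.

Tax revenue = $700 hundred.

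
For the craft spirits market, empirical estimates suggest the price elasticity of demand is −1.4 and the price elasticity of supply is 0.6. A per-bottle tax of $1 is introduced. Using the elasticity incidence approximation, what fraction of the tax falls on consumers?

Consumers' share ≈ 0.3.

Incidence ratio: consumers' share ≈ εs / (εs + |εd|) = 0.6 / (0.6 + 1.4) = 0.3.
Supply is the less elastic side, so consumers bear the smaller share.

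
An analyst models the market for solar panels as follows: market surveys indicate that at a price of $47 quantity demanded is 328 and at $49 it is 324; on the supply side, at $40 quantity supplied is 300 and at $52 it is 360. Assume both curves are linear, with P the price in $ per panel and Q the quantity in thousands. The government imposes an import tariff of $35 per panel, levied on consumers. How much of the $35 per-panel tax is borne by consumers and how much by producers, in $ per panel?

Consumers bear $25 per panel; producers bear $10 per panel.

Demand slope: (324 − 328)/(49 − 47) = -2, so Qd = 422 − 2P.
Supply slope: (360 − 300)/(52 − 40) = 5, so Qs = 5P + 100.
Before the tax: set 422 − 2P = 5P + 100 → P* = $46, Q* = 330.
With the tax collected from consumers, demand (in seller-price terms) shifts: Qd = 422 − 2(P + 35).
New equilibrium: consumers pay $71, producers receive $36, Q = 280. (Wedge: Pb − Ps = 35.)
Burden on consumers: $25; on producers: $10. (They sum to $35.)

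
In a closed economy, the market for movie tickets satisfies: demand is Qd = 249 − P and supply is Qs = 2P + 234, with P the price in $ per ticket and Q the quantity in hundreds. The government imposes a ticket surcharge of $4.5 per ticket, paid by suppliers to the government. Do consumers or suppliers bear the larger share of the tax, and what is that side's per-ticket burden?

Without the tax, 249 − P = 2P + 234 gives 3P = 15, so P* = $5 and Q* = 244.
With the tax collected from suppliers, supply shifts: Qs = 2(P − 4.5) + 234.
New equilibrium: consumers pay $8, suppliers receive $3.5, Q = 241. (Wedge: Pb − Ps = 4.5.)
Per-ticket burden: consumers $3, suppliers $1.5.
Consumers take the larger share because demand is less price-elastic here (demand slope 1 vs supply slope 2).
The less price-elastic side of the market bears the larger share of a per-unit tax.

Consumers bear the larger share: $3 per ticket.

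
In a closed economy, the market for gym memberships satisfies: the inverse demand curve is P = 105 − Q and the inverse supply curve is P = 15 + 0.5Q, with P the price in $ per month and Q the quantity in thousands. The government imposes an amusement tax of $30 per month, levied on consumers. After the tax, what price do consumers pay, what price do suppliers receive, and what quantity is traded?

Consumers pay $65; suppliers receive $35; quantity = 40.

Rewrite in direct form: Qd = 105 − P and Qs = 2P − 30.
Before the tax: set 105 − P = 2P − 30 → P* = $45, Q* = 60.
With the tax collected from consumers, demand (in seller-price terms) shifts: Qd = 105 − (P + 30).
Solving gives Q = 40 with consumers paying $65 and suppliers receiving $35 (the $30 wedge).
The less price-elastic side of the market bears the larger share of a per-unit tax.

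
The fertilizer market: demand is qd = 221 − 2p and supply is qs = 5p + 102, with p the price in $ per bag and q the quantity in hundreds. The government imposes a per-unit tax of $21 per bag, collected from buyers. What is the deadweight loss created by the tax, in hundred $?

Before the tax: set 221 − 2p = 5p + 102 → p* = $17, q* = 187.
With the tax collected from buyers, demand (in seller-price terms) shifts: qd = 221 − 2(p + 21).
New equilibrium: buyers pay $32, producers receive $11, q = 157. (Wedge: pb − ps = 21.)
Quantity falls by |ΔQ| = |187 − 157| = 30.
DWL = ½ · t · |ΔQ| = ½ · 21 · 30 = $315.

Deadweight loss = $315 hundred.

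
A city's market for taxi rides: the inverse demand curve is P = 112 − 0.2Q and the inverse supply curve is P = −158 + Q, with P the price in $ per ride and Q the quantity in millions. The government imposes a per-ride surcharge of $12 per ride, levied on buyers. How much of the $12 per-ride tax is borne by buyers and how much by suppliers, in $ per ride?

Rewrite in direct form: Qd = 560 − 5P and Qs = P + 158.
Without the tax, 560 − 5P = P + 158 gives 6P = 402, so P* = $67 and Q* = 225.
With the tax collected from buyers, demand (in seller-price terms) shifts: Qd = 560 − 5(P + 12).
New equilibrium: buyers pay $69, suppliers receive $57, Q = 215. (Wedge: Pb − Ps = 12.)
Burden on buyers: $2; on suppliers: $10. (They sum to $12.)
The less price-elastic side of the market bears the larger share of a per-unit tax.

Buyers bear $2 per ride; suppliers bear $10 per ride.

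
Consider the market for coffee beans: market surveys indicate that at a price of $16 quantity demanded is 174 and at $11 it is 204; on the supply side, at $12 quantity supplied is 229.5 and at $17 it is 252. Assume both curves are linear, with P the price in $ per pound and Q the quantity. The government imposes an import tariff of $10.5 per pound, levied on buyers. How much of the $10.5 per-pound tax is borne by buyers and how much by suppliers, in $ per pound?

Demand slope: (204 − 174)/(11 − 16) = -6, so Qd = 270 − 6P.
Supply slope: (252 − 229.5)/(17 − 12) = 4.5, so Qs = 4.5P + 175.5.
Before the tax: set 270 − 6P = 4.5P + 175.5 → P* = $9, Q* = 216.
With the tax collected from buyers, demand (in seller-price terms) shifts: Qd = 270 − 6(P + 10.5).
New equilibrium: buyers pay $13.5, suppliers receive $3, Q = 189. (Wedge: Pb − Ps = 10.5.)
Burden on buyers: $4.5; on suppliers: $6. (They sum to $10.5.)
The less price-elastic side of the market bears the larger share of a per-unit tax.

Buyers bear $4.5 per pound; suppliers bear $6 per pound.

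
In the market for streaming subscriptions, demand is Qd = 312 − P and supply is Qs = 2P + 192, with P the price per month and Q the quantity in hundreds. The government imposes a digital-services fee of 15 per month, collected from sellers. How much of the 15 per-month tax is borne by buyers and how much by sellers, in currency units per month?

Buyers bear 10 per month; sellers bear 5 per month.

Before the tax: set 312 − P = 2P + 192 → P* = 40, Q* = 272.
With the tax collected from sellers, supply shifts: Qs = 2(P − 15) + 192.
New equilibrium: buyers pay 50, sellers receive 35, Q = 262. (Wedge: Pb − Ps = 15.)
Burden on buyers: 10; on sellers: 5. (They sum to 15.)
The less price-elastic side of the market bears the larger share of a per-unit tax.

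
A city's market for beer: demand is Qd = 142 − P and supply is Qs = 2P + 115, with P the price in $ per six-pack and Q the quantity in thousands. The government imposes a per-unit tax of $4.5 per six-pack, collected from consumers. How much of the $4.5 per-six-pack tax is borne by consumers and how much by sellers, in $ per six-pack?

Consumers bear $3 per six-pack; sellers bear $1.5 per six-pack.

Before the tax: set 142 − P = 2P + 115 → P* = $9, Q* = 133.
With the tax collected from consumers, demand (in seller-price terms) shifts: Qd = 142 − (P + 4.5).
New equilibrium: consumers pay $12, sellers receive $7.5, Q = 130. (Wedge: Pb − Ps = 4.5.)
Burden on consumers: $3; on sellers: $1.5. (They sum to $4.5.)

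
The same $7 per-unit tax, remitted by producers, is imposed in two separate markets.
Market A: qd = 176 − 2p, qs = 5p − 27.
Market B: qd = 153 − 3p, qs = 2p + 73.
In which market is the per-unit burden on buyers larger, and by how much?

Market A: pre-tax p* = $29, q* = 118; post-tax q = 108; per-unit burden on buyers = $5.
Market B: pre-tax p* = $16, q* = 105; post-tax q = 96.6; per-unit burden on buyers = $2.8.
Difference: $5 vs $2.8 → market A is larger by $2.2.

Market A, by $2.2.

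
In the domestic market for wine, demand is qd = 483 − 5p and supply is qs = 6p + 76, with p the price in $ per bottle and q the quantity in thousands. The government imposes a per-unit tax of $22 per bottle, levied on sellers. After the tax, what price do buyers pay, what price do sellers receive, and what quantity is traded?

Before the tax: set 483 − 5p = 6p + 76 → p* = $37, q* = 298.
With the tax collected from sellers, supply shifts: qs = 6(p − 22) + 76.
New equilibrium: buyers pay $49, sellers receive $27, q = 238. (Wedge: pb − ps = 22.)

Buyers pay $49; sellers receive $27; quantity = 238.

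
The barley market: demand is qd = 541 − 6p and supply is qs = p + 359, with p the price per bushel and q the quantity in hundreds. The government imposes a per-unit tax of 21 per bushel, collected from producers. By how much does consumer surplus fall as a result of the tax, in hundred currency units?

Consumer surplus falls by 1128 hundred.

Without the tax, 541 − 6p = p + 359 gives 7p = 182, so p* = 26 and q* = 385.
With the tax collected from producers, supply shifts: qs = (p − 21) + 359.
New equilibrium: buyers pay 29, producers receive 8, q = 367. (Wedge: pb − ps = 21.)
ΔCS is the trapezoid between Q = 367 and Q = 385 of height 3: ½ · (385 + 367) · 3 = 1128.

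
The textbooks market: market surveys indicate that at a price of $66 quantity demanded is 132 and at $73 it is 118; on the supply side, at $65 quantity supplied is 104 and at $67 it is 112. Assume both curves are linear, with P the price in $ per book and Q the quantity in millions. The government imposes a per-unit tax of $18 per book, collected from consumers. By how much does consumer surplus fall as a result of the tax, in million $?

Consumer surplus falls by $1344 million.

Demand slope: (118 − 132)/(73 − 66) = -2, so Qd = 264 − 2P.
Supply slope: (112 − 104)/(67 − 65) = 4, so Qs = 4P − 156.
Without the tax, 264 − 2P = 4P − 156 gives 6P = 420, so P* = $70 and Q* = 124.
With the tax collected from consumers, demand (in seller-price terms) shifts: Qd = 264 − 2(P + 18).
Solving gives Q = 100 with consumers paying $82 and producers receiving $64 (the $18 wedge).
ΔCS is the trapezoid between Q = 100 and Q = 124 of height $12: ½ · (124 + 100) · 12 = $1344.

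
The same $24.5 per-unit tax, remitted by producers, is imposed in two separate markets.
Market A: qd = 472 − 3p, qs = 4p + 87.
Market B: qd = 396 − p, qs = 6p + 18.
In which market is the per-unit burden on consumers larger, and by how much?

Market A: pre-tax p* = $55, q* = 307; post-tax q = 265; per-unit burden on consumers = $14.
Market B: pre-tax p* = $54, q* = 342; post-tax q = 321; per-unit burden on consumers = $21.
Difference: $14 vs $21 → market B is larger by $7.

Market B, by $7.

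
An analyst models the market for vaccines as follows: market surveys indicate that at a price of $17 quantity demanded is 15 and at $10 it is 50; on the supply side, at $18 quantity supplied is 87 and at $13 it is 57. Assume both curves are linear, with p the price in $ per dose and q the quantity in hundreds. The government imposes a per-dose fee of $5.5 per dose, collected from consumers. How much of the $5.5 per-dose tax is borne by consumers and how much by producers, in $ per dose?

Demand slope: (50 − 15)/(10 − 17) = -5, so qd = 100 − 5p.
Supply slope: (57 − 87)/(13 − 18) = 6, so qs = 6p − 21.
Before the tax: set 100 − 5p = 6p − 21 → p* = $11, q* = 45.
With the tax collected from consumers, demand (in seller-price terms) shifts: qd = 100 − 5(p + 5.5).
New equilibrium: consumers pay $14, producers receive $8.5, q = 30. (Wedge: pb − ps = 5.5.)
Burden on consumers: $3; on producers: $2.5. (They sum to $5.5.)
The less price-elastic side of the market bears the larger share of a per-unit tax.

Consumers bear $3 per dose; producers bear $2.5 per dose.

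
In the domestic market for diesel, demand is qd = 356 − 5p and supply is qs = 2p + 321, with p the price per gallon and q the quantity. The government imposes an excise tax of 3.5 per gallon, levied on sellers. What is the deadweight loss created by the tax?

Deadweight loss = 8.75.

Before the tax: set 356 − 5p = 2p + 321 → p* = 5, q* = 331.
With the tax collected from sellers, supply shifts: qs = 2(p − 3.5) + 321.
Solving gives q = 326 with consumers paying 6 and sellers receiving 2.5 (the 3.5 wedge).
Quantity falls by |ΔQ| = |331 − 326| = 5.
DWL = ½ · t · |ΔQ| = ½ · 3.5 · 5 = 8.75.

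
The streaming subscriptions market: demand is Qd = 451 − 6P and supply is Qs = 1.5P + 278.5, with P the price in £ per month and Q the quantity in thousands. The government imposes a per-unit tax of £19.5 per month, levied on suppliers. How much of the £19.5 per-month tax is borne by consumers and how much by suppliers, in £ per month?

Consumers bear £3.9 per month; suppliers bear £15.6 per month.

Without the tax, 451 − 6P = 1.5P + 278.5 gives 7.5P = 172.5, so P* = £23 and Q* = 313.
With the tax collected from suppliers, supply shifts: Qs = 1.5(P − 19.5) + 278.5.
Solving gives Q = 289.6 with consumers paying £26.9 and suppliers receiving £7.4 (the £19.5 wedge).
Burden on consumers: £3.9; on suppliers: £15.6. (They sum to £19.5.)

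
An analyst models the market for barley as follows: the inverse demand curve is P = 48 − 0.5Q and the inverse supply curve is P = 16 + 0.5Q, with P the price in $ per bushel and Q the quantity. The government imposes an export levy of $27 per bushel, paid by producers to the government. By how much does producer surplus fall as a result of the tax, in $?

Inverting to Q(P) form: Qd = 96 − 2P; Qs = 2P − 32.
Without the tax, 96 − 2P = 2P − 32 gives 4P = 128, so P* = $32 and Q* = 32.
With the tax collected from producers, supply shifts: Qs = 2(P − 27) − 32.
Solving gives Q = 5 with buyers paying $45.5 and producers receiving $18.5 (the $27 wedge).
ΔPS is the trapezoid between Q = 5 and Q = 32 of height $13.5: ½ · (32 + 5) · 13.5 = $249.75.

Producer surplus falls by $249.75.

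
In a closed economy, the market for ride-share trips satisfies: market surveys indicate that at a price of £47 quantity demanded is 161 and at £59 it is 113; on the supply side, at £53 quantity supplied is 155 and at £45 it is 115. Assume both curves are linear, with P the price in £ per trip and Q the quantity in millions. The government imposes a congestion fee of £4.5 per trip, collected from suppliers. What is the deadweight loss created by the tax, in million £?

Deadweight loss = £22.5 million.

Demand slope: (113 − 161)/(59 − 47) = -4, so Qd = 349 − 4P.
Supply slope: (115 − 155)/(45 − 53) = 5, so Qs = 5P − 110.
Before the tax: set 349 − 4P = 5P − 110 → P* = £51, Q* = 145.
With the tax collected from suppliers, supply shifts: Qs = 5(P − 4.5) − 110.
New equilibrium: buyers pay £53.5, suppliers receive £49, Q = 135. (Wedge: Pb − Ps = 4.5.)
Quantity falls by |ΔQ| = |145 − 135| = 10.
DWL = ½ · t · |ΔQ| = ½ · 4.5 · 10 = £22.5.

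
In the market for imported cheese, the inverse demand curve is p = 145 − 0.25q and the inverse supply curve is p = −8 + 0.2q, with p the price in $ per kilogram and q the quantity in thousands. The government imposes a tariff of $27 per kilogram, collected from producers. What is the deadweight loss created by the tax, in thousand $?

Inverting to q(p) form: qd = 580 − 4p; qs = 5p + 40.
Without the tax, 580 − 4p = 5p + 40 gives 9p = 540, so p* = $60 and q* = 340.
With the tax collected from producers, supply shifts: qs = 5(p − 27) + 40.
Solving gives q = 280 with consumers paying $75 and producers receiving $48 (the $27 wedge).
Quantity falls by |ΔQ| = |340 − 280| = 60.
DWL = ½ · t · |ΔQ| = ½ · 27 · 60 = $810.

Deadweight loss = $810 thousand.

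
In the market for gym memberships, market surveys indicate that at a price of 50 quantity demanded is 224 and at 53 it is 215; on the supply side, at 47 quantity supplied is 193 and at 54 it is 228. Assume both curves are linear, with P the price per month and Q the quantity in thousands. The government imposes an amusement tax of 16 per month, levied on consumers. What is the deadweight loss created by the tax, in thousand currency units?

Demand slope: (215 − 224)/(53 − 50) = -3, so Qd = 374 − 3P.
Supply slope: (228 − 193)/(54 − 47) = 5, so Qs = 5P − 42.
Before the tax: set 374 − 3P = 5P − 42 → P* = 52, Q* = 218.
With the tax collected from consumers, demand (in seller-price terms) shifts: Qd = 374 − 3(P + 16).
Solving gives Q = 188 with consumers paying 62 and suppliers receiving 46 (the 16 wedge).
Quantity falls by |ΔQ| = |218 − 188| = 30.
DWL = ½ · t · |ΔQ| = ½ · 16 · 30 = 240.

Deadweight loss = 240 thousand.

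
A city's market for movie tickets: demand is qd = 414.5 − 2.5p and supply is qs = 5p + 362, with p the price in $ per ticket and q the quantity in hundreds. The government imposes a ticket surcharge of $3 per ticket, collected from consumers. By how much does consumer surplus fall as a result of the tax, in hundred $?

Consumer surplus falls by $789 hundred.

Before the tax: set 414.5 − 2.5p = 5p + 362 → p* = $7, q* = 397.
With the tax collected from consumers, demand (in seller-price terms) shifts: qd = 414.5 − 2.5(p + 3).
New equilibrium: consumers pay $9, suppliers receive $6, q = 392. (Wedge: pb − ps = 3.)
ΔCS is the trapezoid between Q = 392 and Q = 397 of height $2: ½ · (397 + 392) · 2 = $789.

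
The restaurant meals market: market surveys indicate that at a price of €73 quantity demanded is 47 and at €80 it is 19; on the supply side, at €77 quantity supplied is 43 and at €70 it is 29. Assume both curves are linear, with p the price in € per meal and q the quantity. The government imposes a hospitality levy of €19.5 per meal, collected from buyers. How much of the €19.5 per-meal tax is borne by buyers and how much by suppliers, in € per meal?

Buyers bear €6.5 per meal; suppliers bear €13 per meal.

Demand slope: (19 − 47)/(80 − 73) = -4, so qd = 339 − 4p.
Supply slope: (29 − 43)/(70 − 77) = 2, so qs = 2p − 111.
Without the tax, 339 − 4p = 2p − 111 gives 6p = 450, so p* = €75 and q* = 39.
With the tax collected from buyers, demand (in seller-price terms) shifts: qd = 339 − 4(p + 19.5).
New equilibrium: buyers pay €81.5, suppliers receive €62, q = 13. (Wedge: pb − ps = 19.5.)
Burden on buyers: €6.5; on suppliers: €13. (They sum to €19.5.)
The less price-elastic side of the market bears the larger share of a per-unit tax.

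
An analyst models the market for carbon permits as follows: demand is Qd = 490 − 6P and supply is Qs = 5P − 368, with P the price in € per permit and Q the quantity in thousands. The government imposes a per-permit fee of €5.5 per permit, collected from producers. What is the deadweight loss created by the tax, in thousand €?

Deadweight loss = €41.25 thousand.

Without the tax, 490 − 6P = 5P − 368 gives 11P = 858, so P* = €78 and Q* = 22.
With the tax collected from producers, supply shifts: Qs = 5(P − 5.5) − 368.
Solving gives Q = 7 with buyers paying €80.5 and producers receiving €75 (the €5.5 wedge).
Quantity falls by |ΔQ| = |22 − 7| = 15.
DWL = ½ · t · |ΔQ| = ½ · 5.5 · 15 = €41.25.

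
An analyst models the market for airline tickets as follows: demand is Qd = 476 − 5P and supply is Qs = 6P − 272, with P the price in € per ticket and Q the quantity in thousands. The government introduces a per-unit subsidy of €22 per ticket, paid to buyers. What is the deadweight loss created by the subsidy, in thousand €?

Deadweight loss = €660 thousand.

Before the subsidy: set 476 − 5P = 6P − 272 → P* = €68, Q* = 136.
With a per-unit subsidy paid to buyers, each effectively pays P − 22, so demand becomes Qd = 476 − 5(P − 22).
Solving gives Q = 196 with buyers paying €56 and suppliers receiving €78 (the €22 wedge).
Quantity rises by |ΔQ| = |136 − 196| = 60.
DWL = ½ · t · |ΔQ| = ½ · 22 · 60 = €660.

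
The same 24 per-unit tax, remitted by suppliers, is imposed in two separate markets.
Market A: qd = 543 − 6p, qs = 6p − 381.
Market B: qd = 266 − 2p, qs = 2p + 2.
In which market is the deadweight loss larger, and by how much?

Market A: pre-tax p* = 77, q* = 81; post-tax q = 9; deadweight loss = 864.
Market B: pre-tax p* = 66, q* = 134; post-tax q = 110; deadweight loss = 288.
Difference: 864 vs 288 → market A is larger by 576.

Market A, by 576.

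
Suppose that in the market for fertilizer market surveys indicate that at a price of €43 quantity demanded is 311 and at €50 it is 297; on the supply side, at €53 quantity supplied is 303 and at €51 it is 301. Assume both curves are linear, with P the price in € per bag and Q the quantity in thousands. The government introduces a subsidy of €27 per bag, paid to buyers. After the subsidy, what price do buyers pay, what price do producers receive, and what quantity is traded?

Buyers pay €40; producers receive €67; quantity = 317.

Demand slope: (297 − 311)/(50 − 43) = -2, so Qd = 397 − 2P.
Supply slope: (301 − 303)/(51 − 53) = 1, so Qs = P + 250.
Without the subsidy, 397 − 2P = P + 250 gives 3P = 147, so P* = €49 and Q* = 299.
With a per-unit subsidy paid to buyers, each effectively pays P − 27, so demand becomes Qd = 397 − 2(P − 27).
Solving gives Q = 317 with buyers paying €40 and producers receiving €67 (the €27 wedge).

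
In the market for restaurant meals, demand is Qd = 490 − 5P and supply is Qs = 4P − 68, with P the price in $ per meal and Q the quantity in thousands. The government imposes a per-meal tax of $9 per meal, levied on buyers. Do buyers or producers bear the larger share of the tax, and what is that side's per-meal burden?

Producers bear the larger share: $5 per meal.

Without the tax, 490 − 5P = 4P − 68 gives 9P = 558, so P* = $62 and Q* = 180.
With the tax collected from buyers, demand (in seller-price terms) shifts: Qd = 490 − 5(P + 9).
New equilibrium: buyers pay $66, producers receive $57, Q = 160. (Wedge: Pb − Ps = 9.)
Per-meal burden: buyers $4, producers $5.
Producers take the larger share because supply is less price-elastic here (demand slope 5 vs supply slope 4).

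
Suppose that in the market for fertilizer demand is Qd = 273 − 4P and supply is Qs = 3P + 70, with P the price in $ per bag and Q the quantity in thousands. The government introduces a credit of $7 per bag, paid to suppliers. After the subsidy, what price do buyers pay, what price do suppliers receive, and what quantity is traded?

Without the subsidy, 273 − 4P = 3P + 70 gives 7P = 203, so P* = $29 and Q* = 157.
With a per-unit subsidy paid to suppliers, each receives P + 7 per unit sold, so supply becomes Qs = 3(P + 7) + 70.
Solving gives Q = 169 with buyers paying $26 and suppliers receiving $33 (the $7 wedge).

Buyers pay $26; suppliers receive $33; quantity = 169.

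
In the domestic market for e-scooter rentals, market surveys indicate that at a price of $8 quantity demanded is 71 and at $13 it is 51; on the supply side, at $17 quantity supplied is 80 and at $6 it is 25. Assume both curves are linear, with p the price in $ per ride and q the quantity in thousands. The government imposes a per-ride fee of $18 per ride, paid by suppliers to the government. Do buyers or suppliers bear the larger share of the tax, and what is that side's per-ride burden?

Demand slope: (51 − 71)/(13 − 8) = -4, so qd = 103 − 4p.
Supply slope: (25 − 80)/(6 − 17) = 5, so qs = 5p − 5.
Without the tax, 103 − 4p = 5p − 5 gives 9p = 108, so p* = $12 and q* = 55.
With the tax collected from suppliers, supply shifts: qs = 5(p − 18) − 5.
New equilibrium: buyers pay $22, suppliers receive $4, q = 15. (Wedge: pb − ps = 18.)
Per-ride burden: buyers $10, suppliers $8.
Buyers take the larger share because demand is less price-elastic here (demand slope 4 vs supply slope 5).
The less price-elastic side of the market bears the larger share of a per-unit tax.

Buyers bear the larger share: $10 per ride.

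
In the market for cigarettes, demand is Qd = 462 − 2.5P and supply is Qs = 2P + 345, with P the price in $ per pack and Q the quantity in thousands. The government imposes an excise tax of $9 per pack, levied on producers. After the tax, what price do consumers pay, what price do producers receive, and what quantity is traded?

Consumers pay $30; producers receive $21; quantity = 387.

Without the tax, 462 − 2.5P = 2P + 345 gives 4.5P = 117, so P* = $26 and Q* = 397.
With the tax collected from producers, supply shifts: Qs = 2(P − 9) + 345.
Solving gives Q = 387 with consumers paying $30 and producers receiving $21 (the $9 wedge).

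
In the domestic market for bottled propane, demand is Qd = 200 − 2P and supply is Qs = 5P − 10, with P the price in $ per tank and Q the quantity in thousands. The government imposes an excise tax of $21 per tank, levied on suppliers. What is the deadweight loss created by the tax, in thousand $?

Before the tax: set 200 − 2P = 5P − 10 → P* = $30, Q* = 140.
With the tax collected from suppliers, supply shifts: Qs = 5(P − 21) − 10.
New equilibrium: consumers pay $45, suppliers receive $24, Q = 110. (Wedge: Pb − Ps = 21.)
Quantity falls by |ΔQ| = |140 − 110| = 30.
DWL = ½ · t · |ΔQ| = ½ · 21 · 30 = $315.

Deadweight loss = $315 thousand.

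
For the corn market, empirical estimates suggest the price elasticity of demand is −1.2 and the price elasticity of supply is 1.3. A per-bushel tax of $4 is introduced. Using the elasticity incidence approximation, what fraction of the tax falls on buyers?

Incidence ratio: buyers' share ≈ εs / (εs + |εd|) = 1.3 / (1.3 + 1.2) = 0.52.
Supply is the more elastic side, so buyers bear the larger share.

Buyers' share ≈ 0.52.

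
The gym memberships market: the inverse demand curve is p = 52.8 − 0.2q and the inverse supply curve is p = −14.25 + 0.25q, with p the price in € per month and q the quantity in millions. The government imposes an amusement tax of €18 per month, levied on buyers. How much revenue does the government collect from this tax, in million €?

Tax revenue = €1962 million.

Inverting to q(p) form: qd = 264 − 5p; qs = 4p + 57.
Before the tax: set 264 − 5p = 4p + 57 → p* = €23, q* = 149.
With the tax collected from buyers, demand (in seller-price terms) shifts: qd = 264 − 5(p + 18).
New equilibrium: buyers pay €31, suppliers receive €13, q = 109. (Wedge: pb − ps = 18.)
Revenue = t · Q = 18 · 109 = €1962.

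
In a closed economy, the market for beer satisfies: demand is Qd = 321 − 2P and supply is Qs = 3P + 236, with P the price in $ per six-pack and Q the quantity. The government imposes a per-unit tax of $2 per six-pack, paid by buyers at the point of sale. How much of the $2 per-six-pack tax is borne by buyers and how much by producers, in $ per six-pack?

Before the tax: set 321 − 2P = 3P + 236 → P* = $17, Q* = 287.
With the tax collected from buyers, demand (in seller-price terms) shifts: Qd = 321 − 2(P + 2).
New equilibrium: buyers pay $18.2, producers receive $16.2, Q = 284.6. (Wedge: Pb − Ps = 2.)
Burden on buyers: $1.2; on producers: $0.8. (They sum to $2.)
The less price-elastic side of the market bears the larger share of a per-unit tax.

Buyers bear $1.2 per six-pack; producers bear $0.8 per six-pack.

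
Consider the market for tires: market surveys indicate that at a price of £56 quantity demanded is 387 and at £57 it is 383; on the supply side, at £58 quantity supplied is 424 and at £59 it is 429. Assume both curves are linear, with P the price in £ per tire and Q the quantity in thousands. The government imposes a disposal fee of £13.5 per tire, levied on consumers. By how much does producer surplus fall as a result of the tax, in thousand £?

Demand slope: (383 − 387)/(57 − 56) = -4, so Qd = 611 − 4P.
Supply slope: (429 − 424)/(59 − 58) = 5, so Qs = 5P + 134.
Before the tax: set 611 − 4P = 5P + 134 → P* = £53, Q* = 399.
With the tax collected from consumers, demand (in seller-price terms) shifts: Qd = 611 − 4(P + 13.5).
Solving gives Q = 369 with consumers paying £60.5 and suppliers receiving £47 (the £13.5 wedge).
ΔPS is the trapezoid between Q = 369 and Q = 399 of height £6: ½ · (399 + 369) · 6 = £2304.

Producer surplus falls by £2304 thousand.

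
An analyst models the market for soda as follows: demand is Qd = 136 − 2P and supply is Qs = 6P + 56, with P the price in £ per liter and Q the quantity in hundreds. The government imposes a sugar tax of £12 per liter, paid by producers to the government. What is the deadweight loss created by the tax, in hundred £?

Deadweight loss = £108 hundred.

Before the tax: set 136 − 2P = 6P + 56 → P* = £10, Q* = 116.
With the tax collected from producers, supply shifts: Qs = 6(P − 12) + 56.
New equilibrium: buyers pay £19, producers receive £7, Q = 98. (Wedge: Pb − Ps = 12.)
Quantity falls by |ΔQ| = |116 − 98| = 18.
DWL = ½ · t · |ΔQ| = ½ · 12 · 18 = £108.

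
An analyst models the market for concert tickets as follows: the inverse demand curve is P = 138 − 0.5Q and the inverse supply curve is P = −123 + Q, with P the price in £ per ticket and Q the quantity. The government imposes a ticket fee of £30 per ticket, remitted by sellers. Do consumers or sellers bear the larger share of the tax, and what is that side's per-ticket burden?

Inverting to Q(P) form: Qd = 276 − 2P; Qs = P + 123.
Without the tax, 276 − 2P = P + 123 gives 3P = 153, so P* = £51 and Q* = 174.
With the tax collected from sellers, supply shifts: Qs = (P − 30) + 123.
New equilibrium: consumers pay £61, sellers receive £31, Q = 154. (Wedge: Pb − Ps = 30.)
Per-ticket burden: consumers £10, sellers £20.
Sellers take the larger share because supply is less price-elastic here (demand slope 2 vs supply slope 1).

Sellers bear the larger share: £20 per ticket.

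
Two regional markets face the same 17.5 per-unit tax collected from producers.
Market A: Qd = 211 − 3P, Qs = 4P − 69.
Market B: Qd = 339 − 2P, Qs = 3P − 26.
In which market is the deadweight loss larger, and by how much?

Market A: pre-tax P* = 40, Q* = 91; post-tax Q = 61; deadweight loss = 262.5.
Market B: pre-tax P* = 73, Q* = 193; post-tax Q = 172; deadweight loss = 183.75.
Difference: 262.5 vs 183.75 → market A is larger by 78.75.

Market A, by 78.75.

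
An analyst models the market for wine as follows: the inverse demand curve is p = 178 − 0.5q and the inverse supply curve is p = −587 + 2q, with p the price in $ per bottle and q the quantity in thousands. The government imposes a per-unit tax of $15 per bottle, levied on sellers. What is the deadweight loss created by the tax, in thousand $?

Deadweight loss = $45 thousand.

Inverting to q(p) form: qd = 356 − 2p; qs = 0.5p + 293.5.
Without the tax, 356 − 2p = 0.5p + 293.5 gives 2.5p = 62.5, so p* = $25 and q* = 306.
With the tax collected from sellers, supply shifts: qs = 0.5(p − 15) + 293.5.
New equilibrium: consumers pay $28, sellers receive $13, q = 300. (Wedge: pb − ps = 15.)
Quantity falls by |ΔQ| = |306 − 300| = 6.
DWL = ½ · t · |ΔQ| = ½ · 15 · 6 = $45.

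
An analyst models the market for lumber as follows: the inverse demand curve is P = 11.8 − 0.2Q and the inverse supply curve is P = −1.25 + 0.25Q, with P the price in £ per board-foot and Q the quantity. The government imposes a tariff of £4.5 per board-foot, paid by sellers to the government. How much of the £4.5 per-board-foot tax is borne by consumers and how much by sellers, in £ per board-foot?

Consumers bear £2 per board-foot; sellers bear £2.5 per board-foot.

Rewrite in direct form: Qd = 59 − 5P and Qs = 4P + 5.
Without the tax, 59 − 5P = 4P + 5 gives 9P = 54, so P* = £6 and Q* = 29.
With the tax collected from sellers, supply shifts: Qs = 4(P − 4.5) + 5.
New equilibrium: consumers pay £8, sellers receive £3.5, Q = 19. (Wedge: Pb − Ps = 4.5.)
Burden on consumers: £2; on sellers: £2.5. (They sum to £4.5.)
The less price-elastic side of the market bears the larger share of a per-unit tax.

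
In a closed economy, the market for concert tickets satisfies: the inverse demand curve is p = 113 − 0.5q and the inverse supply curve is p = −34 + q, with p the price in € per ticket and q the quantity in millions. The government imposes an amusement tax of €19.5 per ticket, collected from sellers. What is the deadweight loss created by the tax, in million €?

Inverting to q(p) form: qd = 226 − 2p; qs = p + 34.
Without the tax, 226 − 2p = p + 34 gives 3p = 192, so p* = €64 and q* = 98.
With the tax collected from sellers, supply shifts: qs = (p − 19.5) + 34.
Solving gives q = 85 with buyers paying €70.5 and sellers receiving €51 (the €19.5 wedge).
Quantity falls by |ΔQ| = |98 − 85| = 13.
DWL = ½ · t · |ΔQ| = ½ · 19.5 · 13 = €126.75.

Deadweight loss = €126.75 million.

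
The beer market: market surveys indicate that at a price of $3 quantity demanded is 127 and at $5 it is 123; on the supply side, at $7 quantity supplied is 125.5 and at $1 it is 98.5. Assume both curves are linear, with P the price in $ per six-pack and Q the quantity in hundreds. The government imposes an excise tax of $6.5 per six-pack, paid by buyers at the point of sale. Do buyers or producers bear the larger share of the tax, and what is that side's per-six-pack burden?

Demand slope: (123 − 127)/(5 − 3) = -2, so Qd = 133 − 2P.
Supply slope: (98.5 − 125.5)/(1 − 7) = 4.5, so Qs = 4.5P + 94.
Without the tax, 133 − 2P = 4.5P + 94 gives 6.5P = 39, so P* = $6 and Q* = 121.
With the tax collected from buyers, demand (in seller-price terms) shifts: Qd = 133 − 2(P + 6.5).
Solving gives Q = 112 with buyers paying $10.5 and producers receiving $4 (the $6.5 wedge).
Per-six-pack burden: buyers $4.5, producers $2.
Buyers take the larger share because demand is less price-elastic here (demand slope 2 vs supply slope 4.5).

Buyers bear the larger share: $4.5 per six-pack.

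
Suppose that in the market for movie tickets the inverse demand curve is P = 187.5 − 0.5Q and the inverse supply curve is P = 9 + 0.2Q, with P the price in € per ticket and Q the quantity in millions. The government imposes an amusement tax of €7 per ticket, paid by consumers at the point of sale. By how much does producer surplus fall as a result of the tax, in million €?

Producer surplus falls by €500 million.

Inverting to Q(P) form: Qd = 375 − 2P; Qs = 5P − 45.
Without the tax, 375 − 2P = 5P − 45 gives 7P = 420, so P* = €60 and Q* = 255.
With the tax collected from consumers, demand (in seller-price terms) shifts: Qd = 375 − 2(P + 7).
New equilibrium: consumers pay €65, sellers receive €58, Q = 245. (Wedge: Pb − Ps = 7.)
ΔPS is the trapezoid between Q = 245 and Q = 255 of height €2: ½ · (255 + 245) · 2 = €500.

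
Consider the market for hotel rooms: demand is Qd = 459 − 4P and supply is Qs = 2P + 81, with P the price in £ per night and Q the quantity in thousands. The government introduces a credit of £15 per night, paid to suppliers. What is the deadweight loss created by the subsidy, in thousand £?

Deadweight loss = £150 thousand.

Without the subsidy, 459 − 4P = 2P + 81 gives 6P = 378, so P* = £63 and Q* = 207.
With a per-unit subsidy paid to suppliers, each receives P + 15 per unit sold, so supply becomes Qs = 2(P + 15) + 81.
New equilibrium: consumers pay £58, suppliers receive £73, Q = 227. (Wedge: Pb − Ps = −15.)
Quantity rises by |ΔQ| = |207 − 227| = 20.
DWL = ½ · t · |ΔQ| = ½ · 15 · 20 = £150.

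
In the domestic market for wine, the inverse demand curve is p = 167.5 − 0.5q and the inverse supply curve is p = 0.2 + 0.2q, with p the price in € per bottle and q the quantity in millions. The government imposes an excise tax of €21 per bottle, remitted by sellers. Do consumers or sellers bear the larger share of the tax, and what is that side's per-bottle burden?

Inverting to q(p) form: qd = 335 − 2p; qs = 5p − 1.
Before the tax: set 335 − 2p = 5p − 1 → p* = €48, q* = 239.
With the tax collected from sellers, supply shifts: qs = 5(p − 21) − 1.
Solving gives q = 209 with consumers paying €63 and sellers receiving €42 (the €21 wedge).
Per-bottle burden: consumers €15, sellers €6.
Consumers take the larger share because demand is less price-elastic here (demand slope 2 vs supply slope 5).
The less price-elastic side of the market bears the larger share of a per-unit tax.

Consumers bear the larger share: €15 per bottle.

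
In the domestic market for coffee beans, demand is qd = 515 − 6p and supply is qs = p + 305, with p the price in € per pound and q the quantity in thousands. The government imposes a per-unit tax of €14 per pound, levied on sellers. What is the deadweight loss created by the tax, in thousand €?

Without the tax, 515 − 6p = p + 305 gives 7p = 210, so p* = €30 and q* = 335.
With the tax collected from sellers, supply shifts: qs = (p − 14) + 305.
Solving gives q = 323 with buyers paying €32 and sellers receiving €18 (the €14 wedge).
Quantity falls by |ΔQ| = |335 − 323| = 12.
DWL = ½ · t · |ΔQ| = ½ · 14 · 12 = €84.

Deadweight loss = €84 thousand.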